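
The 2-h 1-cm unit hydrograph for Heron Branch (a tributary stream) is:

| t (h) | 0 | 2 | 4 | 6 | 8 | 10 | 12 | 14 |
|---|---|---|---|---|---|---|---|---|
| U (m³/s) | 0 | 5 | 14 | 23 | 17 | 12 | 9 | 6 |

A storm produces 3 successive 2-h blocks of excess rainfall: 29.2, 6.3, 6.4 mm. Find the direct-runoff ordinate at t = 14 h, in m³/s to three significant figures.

By discrete convolution, Q_j = Σ (P_i / 10 mm) · U_{j−i}.
At t = 14 h (j=7): Q = (29.2/10)·6 + (6.3/10)·9 + (6.4/10)·12 = 30.9 m³/s.

Q ≈ 30.9 m³/s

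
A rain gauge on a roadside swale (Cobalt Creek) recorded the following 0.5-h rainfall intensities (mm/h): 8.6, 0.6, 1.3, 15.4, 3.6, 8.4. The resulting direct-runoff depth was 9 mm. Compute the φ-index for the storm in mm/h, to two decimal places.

φ ≈ 4.80 mm/h

Only the 3 blocks with intensity above φ contribute runoff: 8.6, 15.4, 8.4 mm/h.
Σ(I−φ)·Δt = d  ⇒  (8.6+15.4+8.4 − 3φ)·0.5 = 9
φ = (32.40 − 9/0.5) / 3 = 4.80 mm/h.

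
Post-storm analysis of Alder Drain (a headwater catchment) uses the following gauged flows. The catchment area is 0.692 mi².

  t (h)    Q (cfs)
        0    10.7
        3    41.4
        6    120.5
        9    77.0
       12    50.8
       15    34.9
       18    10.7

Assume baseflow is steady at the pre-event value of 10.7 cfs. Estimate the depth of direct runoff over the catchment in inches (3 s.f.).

d ≈ 1.82 in

Direct runoff: 0.0, 30.7, 109.8, 66.3, 40.1, 24.2, 0.0 cfs; ΣQ_DR = 271.1 cfs.
V = ΣQ_DR · Δt = 271.1 × 10800 s = 2.928 × 10^6 ft³.
Over A = 0.692 mi², depth = V / A = 1.82 in.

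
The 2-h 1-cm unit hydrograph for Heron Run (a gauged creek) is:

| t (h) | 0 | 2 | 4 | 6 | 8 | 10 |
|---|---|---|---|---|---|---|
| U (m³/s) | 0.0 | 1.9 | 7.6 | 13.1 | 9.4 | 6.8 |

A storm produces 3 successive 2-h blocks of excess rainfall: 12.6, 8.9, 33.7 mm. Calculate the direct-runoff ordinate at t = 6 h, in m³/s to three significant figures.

By discrete convolution, Q_j = Σ (P_i / 10 mm) · U_{j−i}.
At t = 6 h (j=3): Q = (12.6/10)·13.1 + (8.9/10)·7.6 + (33.7/10)·1.9 = 29.7 m³/s.

Q ≈ 29.7 m³/s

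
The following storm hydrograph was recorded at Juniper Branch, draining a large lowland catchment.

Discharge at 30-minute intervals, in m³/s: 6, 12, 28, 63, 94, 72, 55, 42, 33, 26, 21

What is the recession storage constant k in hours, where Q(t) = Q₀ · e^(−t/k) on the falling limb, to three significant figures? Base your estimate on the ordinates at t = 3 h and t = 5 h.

On the falling limb, Q drops from 55 to 21 m³/s between t = 3 h and t = 5 h (Δt = 2 h).
k = −Δt / ln(Q₂/Q₁) = −2 / ln(21/55) = 2.08 h.

k ≈ 2.08 h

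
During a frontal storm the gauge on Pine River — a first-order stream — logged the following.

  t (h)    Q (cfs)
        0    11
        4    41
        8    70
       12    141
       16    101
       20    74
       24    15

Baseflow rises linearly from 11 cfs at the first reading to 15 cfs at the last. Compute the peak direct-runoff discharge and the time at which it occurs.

Q_p = 128.00 cfs at t = 12 h

Subtracting baseflow gives direct-runoff ordinates: 0.00, 29.33, 57.67, 128.00, 87.33, 59.67, 0.00 cfs.
The maximum is 128.00 cfs, occurring at the reading for t = 12 h.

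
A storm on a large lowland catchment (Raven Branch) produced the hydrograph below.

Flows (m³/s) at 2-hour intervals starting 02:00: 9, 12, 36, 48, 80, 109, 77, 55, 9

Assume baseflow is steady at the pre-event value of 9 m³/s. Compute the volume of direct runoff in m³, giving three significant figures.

Direct-runoff ordinates (Q − Q_b): 0.0, 3.0, 27.0, 39.0, 71.0, 100.0, 68.0, 46.0, 0.0 m³/s.
ΣQ_DR = 354.0 m³/s.
With Δt = 2 h = 7200 s, V = ΣQ_DR · Δt = 354.0 × 7200 = 2.55 × 10^6 m³.

V ≈ 2.55 × 10^6 m³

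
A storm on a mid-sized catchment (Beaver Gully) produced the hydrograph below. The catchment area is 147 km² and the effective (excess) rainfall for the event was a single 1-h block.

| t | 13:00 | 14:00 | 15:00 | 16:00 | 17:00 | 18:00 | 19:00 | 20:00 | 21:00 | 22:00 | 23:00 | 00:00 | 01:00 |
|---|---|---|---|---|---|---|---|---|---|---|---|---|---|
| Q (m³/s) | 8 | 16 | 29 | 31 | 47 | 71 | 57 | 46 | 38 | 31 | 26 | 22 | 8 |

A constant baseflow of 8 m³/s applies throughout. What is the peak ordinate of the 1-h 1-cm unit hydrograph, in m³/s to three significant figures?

U_p ≈ 78.9 m³/s

Direct runoff: 0.0, 8.0, 21.0, 23.0, 39.0, 63.0, 49.0, 38.0, 30.0, 23.0, 18.0, 14.0, 0.0 m³/s; ΣQ_DR = 326.0 m³/s, peak = 63.0 m³/s.
Runoff depth d = ΣQ_DR·Δt / A = 326.0 × 3600 / (147 km²) = 7.984 mm.
The 1-cm UH is the DRH scaled by (10 mm)/d, so U_p = 63.0 × 10/7.984 = 78.9 m³/s.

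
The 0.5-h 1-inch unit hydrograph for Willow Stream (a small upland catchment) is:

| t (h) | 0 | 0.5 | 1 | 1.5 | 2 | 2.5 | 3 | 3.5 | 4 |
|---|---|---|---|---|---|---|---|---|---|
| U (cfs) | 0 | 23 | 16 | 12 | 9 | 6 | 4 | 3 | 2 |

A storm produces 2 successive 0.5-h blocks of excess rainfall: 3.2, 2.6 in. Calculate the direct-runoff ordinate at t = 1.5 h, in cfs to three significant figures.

Q ≈ 80.0 cfs

By discrete convolution, Q_j = Σ (P_i / 1 in) · U_{j−i}.
At t = 1.5 h (j=3): Q = (3.2/1)·12 + (2.6/1)·16 = 80.0 cfs.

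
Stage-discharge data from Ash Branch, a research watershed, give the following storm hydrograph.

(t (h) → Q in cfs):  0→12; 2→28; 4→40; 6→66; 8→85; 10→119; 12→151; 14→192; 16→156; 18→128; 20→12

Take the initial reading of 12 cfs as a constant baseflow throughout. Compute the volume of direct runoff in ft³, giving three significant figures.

Direct-runoff ordinates (Q − Q_b): 0.0, 16.0, 28.0, 54.0, 73.0, 107.0, 139.0, 180.0, 144.0, 116.0, 0.0 cfs.
ΣQ_DR = 857.0 cfs.
With Δt = 2 h = 7200 s, V = ΣQ_DR · Δt = 857.0 × 7200 = 6.17 × 10^6 ft³.

V ≈ 6.17 × 10^6 ft³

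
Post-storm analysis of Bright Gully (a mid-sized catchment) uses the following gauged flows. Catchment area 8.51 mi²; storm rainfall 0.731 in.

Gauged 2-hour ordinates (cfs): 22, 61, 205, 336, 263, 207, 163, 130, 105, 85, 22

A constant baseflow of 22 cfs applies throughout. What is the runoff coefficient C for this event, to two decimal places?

ΣQ_DR = 1357 cfs; V = ΣQ_DR·Δt = 9.770 × 10^6 ft³.
Runoff depth d = V / A = 0.4942 in.
C = d / P = 0.4942 / 0.731 = 0.68.

C ≈ 0.68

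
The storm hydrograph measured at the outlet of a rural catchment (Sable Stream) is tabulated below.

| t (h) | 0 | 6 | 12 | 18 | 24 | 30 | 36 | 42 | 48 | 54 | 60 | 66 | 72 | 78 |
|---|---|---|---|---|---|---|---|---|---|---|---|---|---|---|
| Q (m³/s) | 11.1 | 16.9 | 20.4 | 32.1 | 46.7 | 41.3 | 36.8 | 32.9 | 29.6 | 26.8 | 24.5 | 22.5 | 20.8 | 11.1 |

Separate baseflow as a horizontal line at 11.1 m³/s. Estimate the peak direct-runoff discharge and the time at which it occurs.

Subtracting baseflow gives direct-runoff ordinates: 0.0, 5.8, 9.3, 21.0, 35.6, 30.2, 25.7, 21.8, 18.5, 15.7, 13.4, 11.4, 9.7, 0.0 m³/s.
The maximum is 35.6 m³/s, occurring at the reading for t = 24 h.

Q_p = 35.6 m³/s at t = 24 h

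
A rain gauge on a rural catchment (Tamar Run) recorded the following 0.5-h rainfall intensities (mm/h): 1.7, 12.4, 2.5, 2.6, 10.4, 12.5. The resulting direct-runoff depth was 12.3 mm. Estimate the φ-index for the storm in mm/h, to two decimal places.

φ ≈ 3.57 mm/h

Only the 3 blocks with intensity above φ contribute runoff: 12.4, 10.4, 12.5 mm/h.
Σ(I−φ)·Δt = d  ⇒  (12.4+10.4+12.5 − 3φ)·0.5 = 12.3
φ = (35.30 − 12.3/0.5) / 3 = 3.57 mm/h.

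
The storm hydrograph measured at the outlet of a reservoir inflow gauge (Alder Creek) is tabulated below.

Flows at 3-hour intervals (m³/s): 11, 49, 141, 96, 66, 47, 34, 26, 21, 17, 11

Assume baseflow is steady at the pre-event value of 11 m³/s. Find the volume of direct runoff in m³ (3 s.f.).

Direct-runoff ordinates (Q − Q_b): 0.0, 38.0, 130.0, 85.0, 55.0, 36.0, 23.0, 15.0, 10.0, 6.0, 0.0 m³/s.
ΣQ_DR = 398.0 m³/s.
With Δt = 3 h = 10800 s, V = ΣQ_DR · Δt = 398.0 × 10800 = 4.30 × 10^6 m³.

V ≈ 4.30 × 10^6 m³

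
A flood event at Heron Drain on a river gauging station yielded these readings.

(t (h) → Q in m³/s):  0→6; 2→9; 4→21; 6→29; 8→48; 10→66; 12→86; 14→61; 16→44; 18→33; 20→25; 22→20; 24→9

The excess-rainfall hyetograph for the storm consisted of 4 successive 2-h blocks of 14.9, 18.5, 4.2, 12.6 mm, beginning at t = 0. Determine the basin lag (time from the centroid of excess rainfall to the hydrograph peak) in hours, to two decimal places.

Centroid of excess rainfall: t_c = Σ P_i·t̄_i / ΣP_i = 3.5777 h (block centres at 1, 3, 5, 7 h).
Hydrograph peak occurs at t = 12 h, so basin lag t_L = 12 − 3.5777 = 8.42 h.

t_L ≈ 8.42 h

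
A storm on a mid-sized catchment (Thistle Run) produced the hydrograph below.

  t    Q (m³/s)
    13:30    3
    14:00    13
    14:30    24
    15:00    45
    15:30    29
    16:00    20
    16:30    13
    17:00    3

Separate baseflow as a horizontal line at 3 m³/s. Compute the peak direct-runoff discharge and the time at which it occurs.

Q_p = 42.0 m³/s at t = 15:00

Subtracting baseflow gives direct-runoff ordinates: 0.0, 10.0, 21.0, 42.0, 26.0, 17.0, 10.0, 0.0 m³/s.
The maximum is 42.0 m³/s, occurring at the reading for t = 15:00.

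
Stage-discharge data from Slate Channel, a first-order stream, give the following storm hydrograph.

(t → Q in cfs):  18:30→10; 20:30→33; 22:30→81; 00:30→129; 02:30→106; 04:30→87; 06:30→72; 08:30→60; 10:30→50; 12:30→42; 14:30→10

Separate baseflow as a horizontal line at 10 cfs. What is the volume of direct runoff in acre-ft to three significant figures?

Direct-runoff ordinates (Q − Q_b): 0.0, 23.0, 71.0, 119.0, 96.0, 77.0, 62.0, 50.0, 40.0, 32.0, 0.0 cfs.
ΣQ_DR = 570.0 cfs.
With Δt = 2 h = 7200 s, V = ΣQ_DR · Δt = 570.0 × 7200 = 4.10 × 10^6 ft³ = 94.2 acre-ft.

V ≈ 94.2 acre-ft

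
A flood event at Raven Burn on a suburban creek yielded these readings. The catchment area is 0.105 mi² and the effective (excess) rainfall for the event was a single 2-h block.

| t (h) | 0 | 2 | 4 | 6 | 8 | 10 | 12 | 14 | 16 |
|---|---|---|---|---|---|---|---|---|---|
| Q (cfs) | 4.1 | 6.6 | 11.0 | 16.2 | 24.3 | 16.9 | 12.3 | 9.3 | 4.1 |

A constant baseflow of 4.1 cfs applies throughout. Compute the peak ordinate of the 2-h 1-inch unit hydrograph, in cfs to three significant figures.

U_p ≈ 10.1 cfs

Direct runoff: 0.0, 2.5, 6.9, 12.1, 20.2, 12.8, 8.2, 5.2, 0.0 cfs; ΣQ_DR = 67.90 cfs, peak = 20.2 cfs.
Runoff depth d = ΣQ_DR·Δt / A = 67.90 × 7200 / (0.105 mi²) = 2.004 in.
The 1-inch UH is the DRH scaled by (1 in)/d, so U_p = 20.2 × 1/2.004 = 10.1 cfs.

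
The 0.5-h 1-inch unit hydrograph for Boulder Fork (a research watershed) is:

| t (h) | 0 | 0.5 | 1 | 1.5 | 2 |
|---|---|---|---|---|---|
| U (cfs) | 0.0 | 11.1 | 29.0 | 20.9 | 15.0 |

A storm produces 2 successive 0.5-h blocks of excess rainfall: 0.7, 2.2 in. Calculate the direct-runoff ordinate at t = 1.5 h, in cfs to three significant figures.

By discrete convolution, Q_j = Σ (P_i / 1 in) · U_{j−i}.
At t = 1.5 h (j=3): Q = (0.7/1)·20.9 + (2.2/1)·29.0 = 78.4 cfs.

Q ≈ 78.4 cfs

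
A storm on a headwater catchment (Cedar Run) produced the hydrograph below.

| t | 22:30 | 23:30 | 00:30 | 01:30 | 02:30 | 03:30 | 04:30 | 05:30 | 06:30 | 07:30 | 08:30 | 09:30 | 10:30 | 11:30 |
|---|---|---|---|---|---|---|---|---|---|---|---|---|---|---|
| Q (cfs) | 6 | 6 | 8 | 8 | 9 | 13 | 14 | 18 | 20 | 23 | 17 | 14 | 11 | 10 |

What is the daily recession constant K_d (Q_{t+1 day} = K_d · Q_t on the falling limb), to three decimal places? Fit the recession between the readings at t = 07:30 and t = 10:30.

K_d ≈ 0.003

Between t = 07:30 and t = 10:30 the flow falls from 23 to 11 cfs over 3×1 h = 3 h.
Per-interval ratio K = (11/23)^(1/3) = 0.7820; K_d = K^(24/1) = 0.003.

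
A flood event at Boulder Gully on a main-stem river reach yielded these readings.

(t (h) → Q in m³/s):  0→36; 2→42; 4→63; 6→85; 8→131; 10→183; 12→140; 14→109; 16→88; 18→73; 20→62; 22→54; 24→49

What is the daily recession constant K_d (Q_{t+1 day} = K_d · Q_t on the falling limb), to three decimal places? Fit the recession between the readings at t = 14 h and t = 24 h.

K_d ≈ 0.147

Between t = 14 h and t = 24 h the flow falls from 109 to 49 m³/s over 5×2 h = 10 h.
Per-interval ratio K = (49/109)^(1/5) = 0.8522; K_d = K^(24/2) = 0.147.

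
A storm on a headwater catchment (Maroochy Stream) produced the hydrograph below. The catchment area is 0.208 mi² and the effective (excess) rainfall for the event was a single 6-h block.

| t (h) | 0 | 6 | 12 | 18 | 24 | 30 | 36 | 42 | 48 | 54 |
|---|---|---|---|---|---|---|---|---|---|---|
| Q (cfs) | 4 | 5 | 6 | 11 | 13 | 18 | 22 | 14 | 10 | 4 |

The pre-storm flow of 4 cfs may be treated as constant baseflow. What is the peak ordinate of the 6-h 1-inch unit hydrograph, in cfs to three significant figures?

U_p ≈ 6.01 cfs

Direct runoff: 0.0, 1.0, 2.0, 7.0, 9.0, 14.0, 18.0, 10.0, 6.0, 0.0 cfs; ΣQ_DR = 67.00 cfs, peak = 18.0 cfs.
Runoff depth d = ΣQ_DR·Δt / A = 67.00 × 21600 / (0.208 mi²) = 2.995 in.
The 1-inch UH is the DRH scaled by (1 in)/d, so U_p = 18.0 × 1/2.995 = 6.01 cfs.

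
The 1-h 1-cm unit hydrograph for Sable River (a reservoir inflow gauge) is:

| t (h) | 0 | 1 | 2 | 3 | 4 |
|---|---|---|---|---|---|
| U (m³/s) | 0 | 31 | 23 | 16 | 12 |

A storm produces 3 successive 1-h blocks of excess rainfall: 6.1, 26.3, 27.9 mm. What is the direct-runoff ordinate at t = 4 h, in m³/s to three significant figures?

Q ≈ 114 m³/s

By discrete convolution, Q_j = Σ (P_i / 10 mm) · U_{j−i}.
At t = 4 h (j=4): Q = (6.1/10)·12 + (26.3/10)·16 + (27.9/10)·23 = 114 m³/s.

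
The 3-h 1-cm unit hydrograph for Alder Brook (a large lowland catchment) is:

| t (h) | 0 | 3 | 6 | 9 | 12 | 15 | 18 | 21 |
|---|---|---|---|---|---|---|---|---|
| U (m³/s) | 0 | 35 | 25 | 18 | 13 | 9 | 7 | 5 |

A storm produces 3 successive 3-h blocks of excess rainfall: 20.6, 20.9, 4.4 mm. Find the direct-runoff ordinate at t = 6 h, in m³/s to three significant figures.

Q ≈ 125 m³/s

By discrete convolution, Q_j = Σ (P_i / 10 mm) · U_{j−i}.
At t = 6 h (j=2): Q = (20.6/10)·25 + (20.9/10)·35 + (4.4/10)·0 = 125 m³/s.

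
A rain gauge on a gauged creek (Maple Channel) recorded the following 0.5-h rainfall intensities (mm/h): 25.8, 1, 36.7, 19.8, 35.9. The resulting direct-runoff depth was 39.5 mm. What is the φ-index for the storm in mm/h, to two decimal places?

φ ≈ 9.80 mm/h

Only the 4 blocks with intensity above φ contribute runoff: 25.8, 36.7, 19.8, 35.9 mm/h.
Σ(I−φ)·Δt = d  ⇒  (25.8+36.7+19.8+35.9 − 4φ)·0.5 = 39.5
φ = (118.2 − 39.5/0.5) / 4 = 9.80 mm/h.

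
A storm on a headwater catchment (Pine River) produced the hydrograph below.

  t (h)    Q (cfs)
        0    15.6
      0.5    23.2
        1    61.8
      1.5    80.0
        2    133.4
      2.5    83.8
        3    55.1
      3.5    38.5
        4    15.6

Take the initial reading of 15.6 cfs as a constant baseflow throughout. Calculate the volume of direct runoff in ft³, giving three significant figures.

V ≈ 6.60 × 10^5 ft³

Direct-runoff ordinates (Q − Q_b): 0.0, 7.6, 46.2, 64.4, 117.8, 68.2, 39.5, 22.9, 0.0 cfs.
ΣQ_DR = 366.6 cfs.
With Δt = 0.5 h = 1800 s, V = ΣQ_DR · Δt = 366.6 × 1800 = 6.60 × 10^5 ft³.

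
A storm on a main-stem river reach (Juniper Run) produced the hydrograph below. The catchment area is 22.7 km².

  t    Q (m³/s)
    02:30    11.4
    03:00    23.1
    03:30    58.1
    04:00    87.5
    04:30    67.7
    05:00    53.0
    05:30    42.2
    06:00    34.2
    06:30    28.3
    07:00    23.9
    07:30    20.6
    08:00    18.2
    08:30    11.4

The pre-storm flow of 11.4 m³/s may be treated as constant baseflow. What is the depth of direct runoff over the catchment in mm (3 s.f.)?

d ≈ 26.3 mm

Direct runoff: 0.0, 11.7, 46.7, 76.1, 56.3, 41.6, 30.8, 22.8, 16.9, 12.5, 9.2, 6.8, 0.0 m³/s; ΣQ_DR = 331.4 m³/s.
V = ΣQ_DR · Δt = 331.4 × 1800 s = 5.965 × 10^5 m³.
Over A = 22.7 km², depth = V / A = 26.3 mm.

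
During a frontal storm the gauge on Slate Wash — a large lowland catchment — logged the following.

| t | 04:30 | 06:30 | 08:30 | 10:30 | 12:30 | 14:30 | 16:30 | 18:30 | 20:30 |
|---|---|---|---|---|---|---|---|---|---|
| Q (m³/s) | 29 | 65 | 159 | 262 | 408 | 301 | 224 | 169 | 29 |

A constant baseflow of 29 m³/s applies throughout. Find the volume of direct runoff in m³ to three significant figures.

Direct-runoff ordinates (Q − Q_b): 0.0, 36.0, 130.0, 233.0, 379.0, 272.0, 195.0, 140.0, 0.0 m³/s.
ΣQ_DR = 1385 m³/s.
With Δt = 2 h = 7200 s, V = ΣQ_DR · Δt = 1385 × 7200 = 9.97 × 10^6 m³.

V ≈ 9.97 × 10^6 m³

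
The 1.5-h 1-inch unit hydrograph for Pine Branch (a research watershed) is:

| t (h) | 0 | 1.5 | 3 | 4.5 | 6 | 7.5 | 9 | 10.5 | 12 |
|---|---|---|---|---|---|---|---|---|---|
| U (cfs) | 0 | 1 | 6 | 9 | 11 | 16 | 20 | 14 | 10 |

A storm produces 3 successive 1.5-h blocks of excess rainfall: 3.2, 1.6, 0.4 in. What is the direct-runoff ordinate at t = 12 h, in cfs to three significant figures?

By discrete convolution, Q_j = Σ (P_i / 1 in) · U_{j−i}.
At t = 12 h (j=8): Q = (3.2/1)·10 + (1.6/1)·14 + (0.4/1)·20 = 62.4 cfs.

Q ≈ 62.4 cfs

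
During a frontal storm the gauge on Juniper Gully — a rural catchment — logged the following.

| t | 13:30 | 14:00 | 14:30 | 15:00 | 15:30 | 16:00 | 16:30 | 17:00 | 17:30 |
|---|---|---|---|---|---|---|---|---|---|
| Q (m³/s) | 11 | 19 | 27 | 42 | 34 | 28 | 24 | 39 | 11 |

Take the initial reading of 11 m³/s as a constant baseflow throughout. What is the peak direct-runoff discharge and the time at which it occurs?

Subtracting baseflow gives direct-runoff ordinates: 0.0, 8.0, 16.0, 31.0, 23.0, 17.0, 13.0, 28.0, 0.0 m³/s.
The maximum is 31.0 m³/s, occurring at the reading for t = 15:00.

Q_p = 31.0 m³/s at t = 15:00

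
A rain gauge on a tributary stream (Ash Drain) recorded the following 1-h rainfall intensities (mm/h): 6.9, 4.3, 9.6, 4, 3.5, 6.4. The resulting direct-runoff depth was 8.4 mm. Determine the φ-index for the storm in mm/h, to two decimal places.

φ ≈ 4.83 mm/h

Only the 3 blocks with intensity above φ contribute runoff: 6.9, 9.6, 6.4 mm/h.
Σ(I−φ)·Δt = d  ⇒  (6.9+9.6+6.4 − 3φ)·1 = 8.4
φ = (22.90 − 8.4/1) / 3 = 4.83 mm/h.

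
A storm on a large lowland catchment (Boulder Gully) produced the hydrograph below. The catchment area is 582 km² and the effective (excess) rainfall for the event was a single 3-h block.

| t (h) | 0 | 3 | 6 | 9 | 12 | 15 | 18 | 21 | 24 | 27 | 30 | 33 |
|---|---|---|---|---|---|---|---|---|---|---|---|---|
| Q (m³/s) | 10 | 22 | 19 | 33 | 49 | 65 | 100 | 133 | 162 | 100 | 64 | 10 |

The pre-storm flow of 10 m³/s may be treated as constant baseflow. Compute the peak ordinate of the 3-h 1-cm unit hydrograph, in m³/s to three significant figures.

Direct runoff: 0.0, 12.0, 9.0, 23.0, 39.0, 55.0, 90.0, 123.0, 152.0, 90.0, 54.0, 0.0 m³/s; ΣQ_DR = 647.0 m³/s, peak = 152.0 m³/s.
Runoff depth d = ΣQ_DR·Δt / A = 647.0 × 10800 / (582 km²) = 12.01 mm.
The 1-cm UH is the DRH scaled by (10 mm)/d, so U_p = 152.0 × 10/12.01 = 127 m³/s.

U_p ≈ 127 m³/s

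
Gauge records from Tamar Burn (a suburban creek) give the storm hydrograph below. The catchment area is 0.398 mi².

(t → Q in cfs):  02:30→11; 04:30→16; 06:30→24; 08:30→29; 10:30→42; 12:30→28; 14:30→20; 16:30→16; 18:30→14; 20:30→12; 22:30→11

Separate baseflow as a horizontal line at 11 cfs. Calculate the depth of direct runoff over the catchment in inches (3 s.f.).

d ≈ 0.794 in

Direct runoff: 0.0, 5.0, 13.0, 18.0, 31.0, 17.0, 9.0, 5.0, 3.0, 1.0, 0.0 cfs; ΣQ_DR = 102.0 cfs.
V = ΣQ_DR · Δt = 102.0 × 7200 s = 7.344 × 10^5 ft³.
Over A = 0.398 mi², depth = V / A = 0.794 in.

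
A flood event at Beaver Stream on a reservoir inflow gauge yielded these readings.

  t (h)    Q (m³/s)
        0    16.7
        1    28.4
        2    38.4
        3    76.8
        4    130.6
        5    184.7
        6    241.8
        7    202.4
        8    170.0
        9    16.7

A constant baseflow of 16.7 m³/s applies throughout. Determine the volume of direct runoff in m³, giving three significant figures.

Direct-runoff ordinates (Q − Q_b): 0.0, 11.7, 21.7, 60.1, 113.9, 168.0, 225.1, 185.7, 153.3, 0.0 m³/s.
ΣQ_DR = 939.5 m³/s.
With Δt = 1 h = 3600 s, V = ΣQ_DR · Δt = 939.5 × 3600 = 3.38 × 10^6 m³.

V ≈ 3.38 × 10^6 m³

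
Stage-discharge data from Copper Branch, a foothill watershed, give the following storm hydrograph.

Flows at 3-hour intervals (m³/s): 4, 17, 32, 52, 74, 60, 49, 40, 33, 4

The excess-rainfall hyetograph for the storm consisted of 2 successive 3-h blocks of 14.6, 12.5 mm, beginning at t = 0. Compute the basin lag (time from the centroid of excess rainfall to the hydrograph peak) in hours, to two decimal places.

t_L ≈ 9.12 h

Centroid of excess rainfall: t_c = Σ P_i·t̄_i / ΣP_i = 2.8838 h (block centres at 1.5, 4.5 h).
Hydrograph peak occurs at t = 12 h, so basin lag t_L = 12 − 2.8838 = 9.12 h.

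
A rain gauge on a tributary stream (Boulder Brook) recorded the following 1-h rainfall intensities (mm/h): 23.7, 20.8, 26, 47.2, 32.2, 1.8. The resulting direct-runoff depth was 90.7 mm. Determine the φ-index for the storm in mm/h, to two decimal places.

Only the 5 blocks with intensity above φ contribute runoff: 23.7, 20.8, 26, 47.2, 32.2 mm/h.
Σ(I−φ)·Δt = d  ⇒  (23.7+20.8+26+47.2+32.2 − 5φ)·1 = 90.7
φ = (149.9 − 90.7/1) / 5 = 11.84 mm/h.

φ ≈ 11.84 mm/h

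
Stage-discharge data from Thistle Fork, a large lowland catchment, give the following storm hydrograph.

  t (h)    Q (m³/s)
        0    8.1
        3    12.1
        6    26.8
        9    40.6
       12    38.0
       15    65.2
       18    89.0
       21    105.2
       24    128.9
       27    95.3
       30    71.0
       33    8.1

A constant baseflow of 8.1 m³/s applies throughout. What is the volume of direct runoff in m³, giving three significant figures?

V ≈ 6.38 × 10^6 m³

Direct-runoff ordinates (Q − Q_b): 0.0, 4.0, 18.7, 32.5, 29.9, 57.1, 80.9, 97.1, 120.8, 87.2, 62.9, 0.0 m³/s.
ΣQ_DR = 591.1 m³/s.
With Δt = 3 h = 10800 s, V = ΣQ_DR · Δt = 591.1 × 10800 = 6.38 × 10^6 m³.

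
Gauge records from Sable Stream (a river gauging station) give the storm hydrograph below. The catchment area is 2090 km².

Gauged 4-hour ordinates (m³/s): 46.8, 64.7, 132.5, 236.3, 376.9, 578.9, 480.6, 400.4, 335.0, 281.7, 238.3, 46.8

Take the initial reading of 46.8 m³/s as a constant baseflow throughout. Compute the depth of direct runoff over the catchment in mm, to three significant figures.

d ≈ 18.3 mm

Direct runoff: 0.0, 17.9, 85.7, 189.5, 330.1, 532.1, 433.8, 353.6, 288.2, 234.9, 191.5, 0.0 m³/s; ΣQ_DR = 2657 m³/s.
V = ΣQ_DR · Δt = 2657 × 14400 s = 3.827 × 10^7 m³.
Over A = 2090 km², depth = V / A = 18.3 mm.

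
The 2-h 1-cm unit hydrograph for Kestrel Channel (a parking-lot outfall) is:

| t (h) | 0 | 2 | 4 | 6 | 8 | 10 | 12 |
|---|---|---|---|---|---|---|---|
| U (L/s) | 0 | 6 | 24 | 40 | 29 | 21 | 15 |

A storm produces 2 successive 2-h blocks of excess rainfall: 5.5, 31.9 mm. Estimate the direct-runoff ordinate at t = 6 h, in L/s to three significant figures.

By discrete convolution, Q_j = Σ (P_i / 10 mm) · U_{j−i}.
At t = 6 h (j=3): Q = (5.5/10)·40 + (31.9/10)·24 = 98.6 L/s.

Q ≈ 98.6 L/s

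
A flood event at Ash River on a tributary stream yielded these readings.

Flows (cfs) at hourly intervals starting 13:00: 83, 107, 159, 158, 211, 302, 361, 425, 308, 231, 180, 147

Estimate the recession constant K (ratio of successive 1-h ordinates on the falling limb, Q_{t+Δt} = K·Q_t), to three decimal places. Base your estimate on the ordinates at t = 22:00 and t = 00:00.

K ≈ 0.798

Using the recession-limb readings at t = 22:00 and t = 00:00: Q falls from 231 to 147 cfs over 2 intervals.
K = (Q₂/Q₁)^(1/2) = (147/231)^(1/2) = 0.798.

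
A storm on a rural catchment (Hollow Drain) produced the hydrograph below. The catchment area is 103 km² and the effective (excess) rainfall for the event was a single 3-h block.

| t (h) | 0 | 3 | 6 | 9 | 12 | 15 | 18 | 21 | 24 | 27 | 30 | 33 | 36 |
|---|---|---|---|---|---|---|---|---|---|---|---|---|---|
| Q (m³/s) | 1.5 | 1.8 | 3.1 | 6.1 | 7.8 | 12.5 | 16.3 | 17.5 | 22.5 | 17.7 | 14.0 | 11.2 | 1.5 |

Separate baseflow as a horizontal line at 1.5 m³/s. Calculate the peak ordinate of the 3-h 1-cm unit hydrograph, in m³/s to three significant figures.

Direct runoff: 0.0, 0.3, 1.6, 4.6, 6.3, 11.0, 14.8, 16.0, 21.0, 16.2, 12.5, 9.7, 0.0 m³/s; ΣQ_DR = 114.0 m³/s, peak = 21.0 m³/s.
Runoff depth d = ΣQ_DR·Δt / A = 114.0 × 10800 / (103 km²) = 11.95 mm.
The 1-cm UH is the DRH scaled by (10 mm)/d, so U_p = 21.0 × 10/11.95 = 17.6 m³/s.

U_p ≈ 17.6 m³/s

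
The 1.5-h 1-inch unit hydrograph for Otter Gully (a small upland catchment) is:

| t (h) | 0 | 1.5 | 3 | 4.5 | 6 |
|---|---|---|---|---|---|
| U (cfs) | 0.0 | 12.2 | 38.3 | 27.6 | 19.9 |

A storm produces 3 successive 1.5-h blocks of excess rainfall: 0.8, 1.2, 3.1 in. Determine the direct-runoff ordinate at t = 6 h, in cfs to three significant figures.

By discrete convolution, Q_j = Σ (P_i / 1 in) · U_{j−i}.
At t = 6 h (j=4): Q = (0.8/1)·19.9 + (1.2/1)·27.6 + (3.1/1)·38.3 = 168 cfs.

Q ≈ 168 cfs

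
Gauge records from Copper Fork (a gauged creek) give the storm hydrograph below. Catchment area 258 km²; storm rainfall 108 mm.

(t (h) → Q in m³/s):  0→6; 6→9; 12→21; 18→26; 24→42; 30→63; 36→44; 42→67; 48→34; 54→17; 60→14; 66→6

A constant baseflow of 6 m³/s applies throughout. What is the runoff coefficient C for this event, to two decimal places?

ΣQ_DR = 277.0 m³/s; V = ΣQ_DR·Δt = 5.983 × 10^6 m³.
Runoff depth d = V / A = 23.19 mm.
C = d / P = 23.19 / 108 = 0.21.

C ≈ 0.21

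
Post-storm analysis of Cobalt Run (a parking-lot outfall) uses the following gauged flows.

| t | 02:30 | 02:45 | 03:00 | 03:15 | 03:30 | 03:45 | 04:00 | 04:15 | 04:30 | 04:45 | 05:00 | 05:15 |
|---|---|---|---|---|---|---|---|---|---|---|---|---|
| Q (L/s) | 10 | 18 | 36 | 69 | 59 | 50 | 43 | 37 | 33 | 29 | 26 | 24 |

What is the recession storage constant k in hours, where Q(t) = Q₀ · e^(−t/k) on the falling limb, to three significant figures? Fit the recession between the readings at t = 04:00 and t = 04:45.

k ≈ 1.90 h

On the falling limb, Q drops from 43 to 29 L/s between t = 04:00 and t = 04:45 (Δt = 0.75 h).
k = −Δt / ln(Q₂/Q₁) = −0.75 / ln(29/43) = 1.90 h.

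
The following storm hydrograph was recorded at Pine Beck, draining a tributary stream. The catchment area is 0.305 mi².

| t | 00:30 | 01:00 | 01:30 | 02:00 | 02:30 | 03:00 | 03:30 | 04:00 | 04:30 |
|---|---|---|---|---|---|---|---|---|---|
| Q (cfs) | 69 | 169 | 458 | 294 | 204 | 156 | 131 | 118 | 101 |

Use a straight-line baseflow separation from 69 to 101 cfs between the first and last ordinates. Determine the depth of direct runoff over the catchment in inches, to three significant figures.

Direct runoff: 0.00, 96.00, 381.00, 213.00, 119.00, 67.00, 38.00, 21.00, 0.00 cfs; ΣQ_DR = 935.0 cfs.
V = ΣQ_DR · Δt = 935.0 × 1800 s = 1.683 × 10^6 ft³.
Over A = 0.305 mi², depth = V / A = 2.38 in.

d ≈ 2.38 in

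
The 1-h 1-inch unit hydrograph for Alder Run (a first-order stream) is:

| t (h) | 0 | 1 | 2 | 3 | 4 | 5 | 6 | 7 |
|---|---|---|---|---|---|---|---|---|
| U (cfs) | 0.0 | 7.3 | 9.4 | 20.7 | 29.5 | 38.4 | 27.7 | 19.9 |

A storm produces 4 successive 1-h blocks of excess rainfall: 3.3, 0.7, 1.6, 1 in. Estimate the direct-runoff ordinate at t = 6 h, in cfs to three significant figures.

Q ≈ 186 cfs

By discrete convolution, Q_j = Σ (P_i / 1 in) · U_{j−i}.
At t = 6 h (j=6): Q = (3.3/1)·27.7 + (0.7/1)·38.4 + (1.6/1)·29.5 + (1/1)·20.7 = 186 cfs.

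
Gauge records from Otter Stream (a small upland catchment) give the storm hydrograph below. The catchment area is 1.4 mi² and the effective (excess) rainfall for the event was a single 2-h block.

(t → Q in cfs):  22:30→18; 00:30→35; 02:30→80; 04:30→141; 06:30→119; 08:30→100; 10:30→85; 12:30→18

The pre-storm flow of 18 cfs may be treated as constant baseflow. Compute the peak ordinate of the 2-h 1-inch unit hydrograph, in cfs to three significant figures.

Direct runoff: 0.0, 17.0, 62.0, 123.0, 101.0, 82.0, 67.0, 0.0 cfs; ΣQ_DR = 452.0 cfs, peak = 123.0 cfs.
Runoff depth d = ΣQ_DR·Δt / A = 452.0 × 7200 / (1.4 mi²) = 1.001 in.
The 1-inch UH is the DRH scaled by (1 in)/d, so U_p = 123.0 × 1/1.001 = 123 cfs.

U_p ≈ 123 cfs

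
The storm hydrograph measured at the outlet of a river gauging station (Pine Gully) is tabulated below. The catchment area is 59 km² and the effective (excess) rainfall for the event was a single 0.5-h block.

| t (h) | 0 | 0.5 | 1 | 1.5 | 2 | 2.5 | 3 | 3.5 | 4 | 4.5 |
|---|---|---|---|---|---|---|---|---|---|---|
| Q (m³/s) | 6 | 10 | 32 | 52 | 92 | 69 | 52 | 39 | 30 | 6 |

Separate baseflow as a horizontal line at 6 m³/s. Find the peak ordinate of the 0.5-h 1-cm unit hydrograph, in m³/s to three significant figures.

Direct runoff: 0.0, 4.0, 26.0, 46.0, 86.0, 63.0, 46.0, 33.0, 24.0, 0.0 m³/s; ΣQ_DR = 328.0 m³/s, peak = 86.0 m³/s.
Runoff depth d = ΣQ_DR·Δt / A = 328.0 × 1800 / (59 km²) = 10.01 mm.
The 1-cm UH is the DRH scaled by (10 mm)/d, so U_p = 86.0 × 10/10.01 = 85.9 m³/s.

U_p ≈ 85.9 m³/s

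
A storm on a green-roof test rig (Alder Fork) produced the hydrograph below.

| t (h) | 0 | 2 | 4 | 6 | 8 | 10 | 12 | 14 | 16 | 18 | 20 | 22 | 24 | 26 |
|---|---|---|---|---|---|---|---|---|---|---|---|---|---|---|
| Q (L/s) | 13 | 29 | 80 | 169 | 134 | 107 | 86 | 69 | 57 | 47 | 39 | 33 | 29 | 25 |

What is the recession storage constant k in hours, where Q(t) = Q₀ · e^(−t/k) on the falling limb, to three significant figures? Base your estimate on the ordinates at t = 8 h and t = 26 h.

k ≈ 10.7 h

On the falling limb, Q drops from 134 to 25 L/s between t = 8 h and t = 26 h (Δt = 18 h).
k = −Δt / ln(Q₂/Q₁) = −18 / ln(25/134) = 10.7 h.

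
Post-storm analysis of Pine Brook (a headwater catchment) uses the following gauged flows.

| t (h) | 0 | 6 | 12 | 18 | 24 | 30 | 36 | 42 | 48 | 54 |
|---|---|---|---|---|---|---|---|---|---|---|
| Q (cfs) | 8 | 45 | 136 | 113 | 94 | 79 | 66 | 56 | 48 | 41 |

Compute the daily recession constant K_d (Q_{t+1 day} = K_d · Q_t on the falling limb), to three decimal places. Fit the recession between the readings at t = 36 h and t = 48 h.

K_d ≈ 0.529

Between t = 36 h and t = 48 h the flow falls from 66 to 48 cfs over 2×6 h = 12 h.
Per-interval ratio K = (48/66)^(1/2) = 0.8528; K_d = K^(24/6) = 0.529.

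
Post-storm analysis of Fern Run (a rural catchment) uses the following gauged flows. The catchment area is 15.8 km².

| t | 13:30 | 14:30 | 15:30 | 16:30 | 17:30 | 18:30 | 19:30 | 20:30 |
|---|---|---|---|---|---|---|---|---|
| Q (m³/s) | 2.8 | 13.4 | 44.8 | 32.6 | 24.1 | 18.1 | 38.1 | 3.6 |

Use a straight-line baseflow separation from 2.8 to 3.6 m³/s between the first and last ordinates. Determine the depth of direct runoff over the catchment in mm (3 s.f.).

Direct runoff: 0.00, 10.49, 41.77, 29.46, 20.84, 14.73, 34.61, 0.00 m³/s; ΣQ_DR = 151.9 m³/s.
V = ΣQ_DR · Δt = 151.9 × 3600 s = 5.468 × 10^5 m³.
Over A = 15.8 km², depth = V / A = 34.6 mm.

d ≈ 34.6 mm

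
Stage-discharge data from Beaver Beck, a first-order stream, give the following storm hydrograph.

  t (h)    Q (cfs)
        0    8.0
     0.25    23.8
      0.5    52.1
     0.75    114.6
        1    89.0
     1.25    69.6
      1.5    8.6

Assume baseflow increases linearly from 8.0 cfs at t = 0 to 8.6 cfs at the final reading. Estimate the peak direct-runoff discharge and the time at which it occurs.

Q_p = 106.30 cfs at t = 0.75 h

Subtracting baseflow gives direct-runoff ordinates: 0.00, 15.70, 43.90, 106.30, 80.60, 61.10, 0.00 cfs.
The maximum is 106.30 cfs, occurring at the reading for t = 0.75 h.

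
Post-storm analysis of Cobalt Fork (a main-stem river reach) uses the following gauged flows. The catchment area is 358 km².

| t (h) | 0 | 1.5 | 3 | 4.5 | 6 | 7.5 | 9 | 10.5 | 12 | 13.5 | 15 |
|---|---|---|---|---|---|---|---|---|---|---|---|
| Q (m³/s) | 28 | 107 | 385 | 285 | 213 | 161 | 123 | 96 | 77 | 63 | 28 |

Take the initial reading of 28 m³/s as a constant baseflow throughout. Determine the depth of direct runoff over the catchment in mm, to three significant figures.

d ≈ 19.0 mm

Direct runoff: 0.0, 79.0, 357.0, 257.0, 185.0, 133.0, 95.0, 68.0, 49.0, 35.0, 0.0 m³/s; ΣQ_DR = 1258 m³/s.
V = ΣQ_DR · Δt = 1258 × 5400 s = 6.793 × 10^6 m³.
Over A = 358 km², depth = V / A = 19.0 mm.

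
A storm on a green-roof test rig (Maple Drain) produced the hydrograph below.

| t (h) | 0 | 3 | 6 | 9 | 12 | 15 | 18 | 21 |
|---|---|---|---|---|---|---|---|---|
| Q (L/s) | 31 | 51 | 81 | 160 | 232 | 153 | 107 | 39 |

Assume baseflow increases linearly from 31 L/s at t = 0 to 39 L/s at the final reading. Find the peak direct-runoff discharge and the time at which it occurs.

Q_p = 196.43 L/s at t = 12 h

Subtracting baseflow gives direct-runoff ordinates: 0.00, 18.86, 47.71, 125.57, 196.43, 116.29, 69.14, 0.00 L/s.
The maximum is 196.43 L/s, occurring at the reading for t = 12 h.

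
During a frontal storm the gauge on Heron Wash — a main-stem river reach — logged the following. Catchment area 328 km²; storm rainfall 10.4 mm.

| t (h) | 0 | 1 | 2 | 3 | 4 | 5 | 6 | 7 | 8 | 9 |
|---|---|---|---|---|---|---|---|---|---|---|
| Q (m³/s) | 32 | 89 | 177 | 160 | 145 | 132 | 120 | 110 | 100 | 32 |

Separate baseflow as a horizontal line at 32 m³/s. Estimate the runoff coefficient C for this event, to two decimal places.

C ≈ 0.82

ΣQ_DR = 777.0 m³/s; V = ΣQ_DR·Δt = 2.797 × 10^6 m³.
Runoff depth d = V / A = 8.528 mm.
C = d / P = 8.528 / 10.4 = 0.82.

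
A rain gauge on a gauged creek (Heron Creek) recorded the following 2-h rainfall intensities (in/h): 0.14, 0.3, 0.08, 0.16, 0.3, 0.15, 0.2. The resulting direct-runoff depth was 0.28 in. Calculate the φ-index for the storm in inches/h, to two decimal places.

Only the 2 blocks with intensity above φ contribute runoff: 0.3, 0.3 in/h.
Σ(I−φ)·Δt = d  ⇒  (0.3+0.3 − 2φ)·2 = 0.28
φ = (0.6000 − 0.28/2) / 2 = 0.23 in/h.

φ ≈ 0.23 in/h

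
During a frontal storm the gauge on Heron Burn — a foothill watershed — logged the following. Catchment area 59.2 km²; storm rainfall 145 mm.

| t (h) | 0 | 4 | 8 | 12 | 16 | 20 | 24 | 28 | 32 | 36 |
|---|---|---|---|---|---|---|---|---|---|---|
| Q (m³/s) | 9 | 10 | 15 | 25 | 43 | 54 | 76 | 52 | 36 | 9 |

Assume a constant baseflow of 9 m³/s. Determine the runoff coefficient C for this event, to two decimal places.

ΣQ_DR = 239.0 m³/s; V = ΣQ_DR·Δt = 3.442 × 10^6 m³.
Runoff depth d = V / A = 58.14 mm.
C = d / P = 58.14 / 145 = 0.40.

C ≈ 0.40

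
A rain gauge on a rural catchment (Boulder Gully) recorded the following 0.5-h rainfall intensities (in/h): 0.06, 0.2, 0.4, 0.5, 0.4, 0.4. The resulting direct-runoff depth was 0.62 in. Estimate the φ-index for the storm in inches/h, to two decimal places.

Only the 5 blocks with intensity above φ contribute runoff: 0.2, 0.4, 0.5, 0.4, 0.4 in/h.
Σ(I−φ)·Δt = d  ⇒  (0.2+0.4+0.5+0.4+0.4 − 5φ)·0.5 = 0.62
φ = (1.900 − 0.62/0.5) / 5 = 0.13 in/h.

φ ≈ 0.13 in/h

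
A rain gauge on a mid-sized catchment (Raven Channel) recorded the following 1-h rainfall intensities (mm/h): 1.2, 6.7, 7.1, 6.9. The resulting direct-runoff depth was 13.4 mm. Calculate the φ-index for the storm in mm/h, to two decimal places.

φ ≈ 2.43 mm/h

Only the 3 blocks with intensity above φ contribute runoff: 6.7, 7.1, 6.9 mm/h.
Σ(I−φ)·Δt = d  ⇒  (6.7+7.1+6.9 − 3φ)·1 = 13.4
φ = (20.70 − 13.4/1) / 3 = 2.43 mm/h.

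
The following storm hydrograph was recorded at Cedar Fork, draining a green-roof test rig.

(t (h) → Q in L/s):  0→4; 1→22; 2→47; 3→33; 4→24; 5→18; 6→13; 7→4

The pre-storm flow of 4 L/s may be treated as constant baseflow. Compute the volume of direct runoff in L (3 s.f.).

V ≈ 4.79 × 10^5 L

Direct-runoff ordinates (Q − Q_b): 0.0, 18.0, 43.0, 29.0, 20.0, 14.0, 9.0, 0.0 L/s.
ΣQ_DR = 133.0 L/s.
With Δt = 1 h = 3600 s, V = ΣQ_DR · Δt = 133.0 × 3600 = 4.79 × 10^5 L.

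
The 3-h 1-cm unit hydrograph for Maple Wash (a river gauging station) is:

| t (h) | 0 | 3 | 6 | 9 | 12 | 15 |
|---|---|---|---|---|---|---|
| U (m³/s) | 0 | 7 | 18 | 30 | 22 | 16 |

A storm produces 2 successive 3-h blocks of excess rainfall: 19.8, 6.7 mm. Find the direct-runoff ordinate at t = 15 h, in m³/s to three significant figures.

By discrete convolution, Q_j = Σ (P_i / 10 mm) · U_{j−i}.
At t = 15 h (j=5): Q = (19.8/10)·16 + (6.7/10)·22 = 46.4 m³/s.

Q ≈ 46.4 m³/s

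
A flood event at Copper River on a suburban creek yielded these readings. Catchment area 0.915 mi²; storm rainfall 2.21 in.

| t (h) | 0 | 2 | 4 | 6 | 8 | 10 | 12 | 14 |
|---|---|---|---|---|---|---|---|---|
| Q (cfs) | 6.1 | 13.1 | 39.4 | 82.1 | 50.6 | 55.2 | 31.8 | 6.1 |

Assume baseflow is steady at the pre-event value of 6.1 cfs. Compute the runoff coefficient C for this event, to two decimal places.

ΣQ_DR = 235.6 cfs; V = ΣQ_DR·Δt = 1.696 × 10^6 ft³.
Runoff depth d = V / A = 0.7980 in.
C = d / P = 0.7980 / 2.21 = 0.36.

C ≈ 0.36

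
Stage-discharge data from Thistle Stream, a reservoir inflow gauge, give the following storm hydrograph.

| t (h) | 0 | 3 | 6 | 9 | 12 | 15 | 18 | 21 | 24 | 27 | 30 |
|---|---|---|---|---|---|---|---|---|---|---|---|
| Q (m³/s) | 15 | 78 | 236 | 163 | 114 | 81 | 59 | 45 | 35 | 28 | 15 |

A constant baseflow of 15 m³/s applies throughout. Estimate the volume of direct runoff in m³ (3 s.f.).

Direct-runoff ordinates (Q − Q_b): 0.0, 63.0, 221.0, 148.0, 99.0, 66.0, 44.0, 30.0, 20.0, 13.0, 0.0 m³/s.
ΣQ_DR = 704.0 m³/s.
With Δt = 3 h = 10800 s, V = ΣQ_DR · Δt = 704.0 × 10800 = 7.60 × 10^6 m³.

V ≈ 7.60 × 10^6 m³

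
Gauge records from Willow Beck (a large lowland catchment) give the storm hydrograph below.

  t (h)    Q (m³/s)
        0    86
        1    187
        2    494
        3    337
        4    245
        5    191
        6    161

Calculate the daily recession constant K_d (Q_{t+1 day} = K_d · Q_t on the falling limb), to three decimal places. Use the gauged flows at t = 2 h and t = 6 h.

K_d ≈ 0.001

Between t = 2 h and t = 6 h the flow falls from 494 to 161 m³/s over 4×1 h = 4 h.
Per-interval ratio K = (161/494)^(1/4) = 0.7556; K_d = K^(24/1) = 0.001.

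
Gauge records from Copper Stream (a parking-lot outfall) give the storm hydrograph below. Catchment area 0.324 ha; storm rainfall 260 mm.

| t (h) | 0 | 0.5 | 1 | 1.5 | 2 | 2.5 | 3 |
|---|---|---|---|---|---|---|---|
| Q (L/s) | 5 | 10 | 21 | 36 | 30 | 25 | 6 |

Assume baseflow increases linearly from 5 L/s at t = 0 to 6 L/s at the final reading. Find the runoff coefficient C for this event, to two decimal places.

C ≈ 0.20

ΣQ_DR = 94.50 L/s; V = ΣQ_DR·Δt = 1.701 × 10^5 L.
Runoff depth d = V / A = 52.50 mm.
C = d / P = 52.50 / 260 = 0.20.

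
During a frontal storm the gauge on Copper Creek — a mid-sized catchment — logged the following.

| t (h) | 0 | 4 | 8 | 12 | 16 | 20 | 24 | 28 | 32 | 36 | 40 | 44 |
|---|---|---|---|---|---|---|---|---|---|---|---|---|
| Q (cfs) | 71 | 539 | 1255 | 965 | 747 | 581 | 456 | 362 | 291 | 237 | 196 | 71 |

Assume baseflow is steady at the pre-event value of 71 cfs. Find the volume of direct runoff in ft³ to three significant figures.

V ≈ 7.08 × 10^7 ft³

Direct-runoff ordinates (Q − Q_b): 0.0, 468.0, 1184.0, 894.0, 676.0, 510.0, 385.0, 291.0, 220.0, 166.0, 125.0, 0.0 cfs.
ΣQ_DR = 4919 cfs.
With Δt = 4 h = 14400 s, V = ΣQ_DR · Δt = 4919 × 14400 = 7.08 × 10^7 ft³.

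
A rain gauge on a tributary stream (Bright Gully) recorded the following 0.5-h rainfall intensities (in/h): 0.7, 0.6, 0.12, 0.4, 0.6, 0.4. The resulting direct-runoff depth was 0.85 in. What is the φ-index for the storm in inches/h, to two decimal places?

φ ≈ 0.20 in/h

Only the 5 blocks with intensity above φ contribute runoff: 0.7, 0.6, 0.4, 0.6, 0.4 in/h.
Σ(I−φ)·Δt = d  ⇒  (0.7+0.6+0.4+0.6+0.4 − 5φ)·0.5 = 0.85
φ = (2.700 − 0.85/0.5) / 5 = 0.20 in/h.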